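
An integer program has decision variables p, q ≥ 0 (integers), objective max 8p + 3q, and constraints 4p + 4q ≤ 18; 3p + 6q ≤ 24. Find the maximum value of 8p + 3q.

The continuous relaxation peaks at (4.5, 0) with value 36.00; rounding to a feasible lattice point costs some objective.
(p,q)=(4,0): 4·4+4·0=16≤18, 3·4+6·0=12≤24, objective 32.
(p,q)=(3,1): 4·3+4·1=16≤18, 3·3+6·1=15≤24, objective 27.
(p,q)=(3,0): 4·3+4·0=12≤18, 3·3+6·0=9≤24, objective 24.
No feasible integer point exceeds 32.

32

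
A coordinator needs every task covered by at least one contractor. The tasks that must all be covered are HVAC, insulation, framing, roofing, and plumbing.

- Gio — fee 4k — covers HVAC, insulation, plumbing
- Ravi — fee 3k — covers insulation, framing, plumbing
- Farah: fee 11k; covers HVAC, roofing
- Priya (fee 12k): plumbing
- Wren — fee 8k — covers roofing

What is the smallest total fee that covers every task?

The greedy cost-per-new-task heuristic would pick Ravi, Gio, and Wren for 15, but a cheaper cover exists.
Choose Ravi and Farah: together they cover HVAC, insulation, framing, roofing, plumbing — every task.
Total fee: 3 + 11 = 14.
No cover costs less than 14.

14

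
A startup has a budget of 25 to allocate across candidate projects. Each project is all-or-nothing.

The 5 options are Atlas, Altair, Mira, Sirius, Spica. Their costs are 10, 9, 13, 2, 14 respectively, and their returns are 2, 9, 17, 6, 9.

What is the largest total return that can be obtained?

This is an integer program with binary decision variables.
Take Altair, Mira, and Sirius: cost 9 + 13 + 2 = 24 ≤ 25, return 9 + 17 + 6 = 32.
No other feasible combination does better.

32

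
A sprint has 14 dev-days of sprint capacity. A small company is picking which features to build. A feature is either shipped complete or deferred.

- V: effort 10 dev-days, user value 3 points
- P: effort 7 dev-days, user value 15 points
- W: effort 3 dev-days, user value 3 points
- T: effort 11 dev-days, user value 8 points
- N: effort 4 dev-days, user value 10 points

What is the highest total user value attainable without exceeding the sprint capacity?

P + W + N: effort 7 + 3 + 4 = 14 ≤ 14, user value 15 + 3 + 10 = 28.
P + N: effort 7 + 4 = 11 ≤ 14, user value 15 + 10 = 25.
Best is P, W, and N with total user value 28.

28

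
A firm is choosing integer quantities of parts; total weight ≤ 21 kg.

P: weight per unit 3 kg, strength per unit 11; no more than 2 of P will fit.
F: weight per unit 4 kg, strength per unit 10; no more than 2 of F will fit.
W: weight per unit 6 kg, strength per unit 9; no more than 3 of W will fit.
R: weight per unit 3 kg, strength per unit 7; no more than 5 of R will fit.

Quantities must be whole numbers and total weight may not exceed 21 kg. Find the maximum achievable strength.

57

P has the best ratio (11/3); taking only P gives at most 2×11 = 22 (stopped by the supply cap of 2).
Mixing does better — 2×P and 5×R: weight 21 ≤ 21, strength 2·11 + 5·7 = 57.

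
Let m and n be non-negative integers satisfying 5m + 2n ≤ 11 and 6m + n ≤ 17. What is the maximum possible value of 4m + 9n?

The continuous relaxation peaks at (0, 5.5) with value 49.50; rounding to a feasible lattice point costs some objective.
(m,n)=(0,5) is feasible, giving 45.
(m,n)=(0,4) is feasible, giving 36.
No feasible integer point exceeds 45.

45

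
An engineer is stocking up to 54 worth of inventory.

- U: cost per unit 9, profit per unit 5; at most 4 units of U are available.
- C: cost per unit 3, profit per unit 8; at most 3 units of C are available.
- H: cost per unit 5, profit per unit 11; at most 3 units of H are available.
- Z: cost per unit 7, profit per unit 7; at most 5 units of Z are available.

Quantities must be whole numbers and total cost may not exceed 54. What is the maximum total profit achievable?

C has the best ratio (8/3); taking only C gives at most 3×8 = 24 (stopped by the supply cap of 3).
Mixing does better — 3×C, 3×H, and 4×Z: cost 52 ≤ 54, profit 3·8 + 3·11 + 4·7 = 85.

85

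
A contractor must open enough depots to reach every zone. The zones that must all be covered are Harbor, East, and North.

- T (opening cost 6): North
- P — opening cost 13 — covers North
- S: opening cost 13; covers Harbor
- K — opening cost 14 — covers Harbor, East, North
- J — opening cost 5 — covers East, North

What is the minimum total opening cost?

The greedy cost-per-new-zone heuristic would pick J and S for 18, but a cheaper cover exists.
K alone covers Harbor, East, North — every zone.
Total opening cost: 14.
No cover costs less than 14.

14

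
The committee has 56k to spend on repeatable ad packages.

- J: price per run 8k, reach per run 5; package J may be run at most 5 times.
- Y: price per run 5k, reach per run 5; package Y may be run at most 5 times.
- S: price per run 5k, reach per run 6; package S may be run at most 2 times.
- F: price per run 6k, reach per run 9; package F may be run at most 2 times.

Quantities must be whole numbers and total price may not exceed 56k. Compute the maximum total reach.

60

This is a bounded integer knapsack.
5×Y, 2×S, and 2×F: price 47 ≤ 56, reach 5·5 + 2·6 + 2·9 = 55.
1×J, 5×Y, 2×S, and 2×F: price 55 ≤ 56, reach 1·5 + 5·5 + 2·6 + 2·9 = 60.
Best is 60.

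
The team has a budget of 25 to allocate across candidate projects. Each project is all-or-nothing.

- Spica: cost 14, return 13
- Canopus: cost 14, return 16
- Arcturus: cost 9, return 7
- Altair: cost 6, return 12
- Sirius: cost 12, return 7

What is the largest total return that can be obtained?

Take Canopus and Altair: cost 14 + 6 = 20 ≤ 25, return 16 + 12 = 28.
No other feasible combination does better.

28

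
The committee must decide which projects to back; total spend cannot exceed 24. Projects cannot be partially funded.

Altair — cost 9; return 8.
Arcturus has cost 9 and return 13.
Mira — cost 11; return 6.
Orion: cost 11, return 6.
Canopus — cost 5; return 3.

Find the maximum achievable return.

24

Allowing fractional choices, the relaxed optimum would be about 24.5, but projects are indivisible.
Altair + Arcturus: cost 9 + 9 = 18 ≤ 24, return 8 + 13 = 21.
Altair + Arcturus + Canopus: cost 9 + 9 + 5 = 23 ≤ 24, return 8 + 13 + 3 = 24.
Best is Altair, Arcturus, and Canopus with total return 24.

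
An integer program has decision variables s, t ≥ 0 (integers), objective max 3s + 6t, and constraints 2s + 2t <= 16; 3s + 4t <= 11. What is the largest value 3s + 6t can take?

The continuous relaxation peaks at (0, 2.75) with value 16.50; rounding to a feasible lattice point costs some objective.
(s,t)=(1,2): 2·1+2·2=6≤16, 3·1+4·2=11≤11, objective 15.
(s,t)=(2,1): 2·2+2·1=6≤16, 3·2+4·1=10≤11, objective 12.
No feasible integer point exceeds 15.

15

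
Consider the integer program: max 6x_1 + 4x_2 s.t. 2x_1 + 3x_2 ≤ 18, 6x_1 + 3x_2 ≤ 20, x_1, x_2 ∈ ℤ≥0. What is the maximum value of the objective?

24

(x_1,x_2)=(0,6): 2·0+3·6=18≤18, 6·0+3·6=18≤20, objective 24.
(x_1,x_2)=(1,4): 2·1+3·4=14≤18, 6·1+3·4=18≤20, objective 22.
(x_1,x_2)=(0,5): 2·0+3·5=15≤18, 6·0+3·5=15≤20, objective 20.
(x_1,x_2)=(0,4): 2·0+3·4=12≤18, 6·0+3·4=12≤20, objective 16.
The best lattice point is (0,6), giving 24.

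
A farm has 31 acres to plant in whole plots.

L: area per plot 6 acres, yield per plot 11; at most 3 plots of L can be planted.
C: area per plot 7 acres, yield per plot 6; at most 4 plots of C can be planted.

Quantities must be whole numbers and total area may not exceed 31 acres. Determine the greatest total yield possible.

39

Take 3×L and 1×C: area 25 ≤ 31, yield 3·11 + 1·6 = 39.
L has the best ratio (11/6) and is taken to its limit of 3; remaining capacity is filled optimally with the others.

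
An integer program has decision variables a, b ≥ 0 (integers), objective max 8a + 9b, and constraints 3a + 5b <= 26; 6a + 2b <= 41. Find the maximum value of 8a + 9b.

Relaxing integrality, the LP optimum is 63.38 at (a,b) = (6.38, 1.38), which is not an integer point.
(a,b)=(5,2): 3·5+5·2=25≤26, 6·5+2·2=34≤41, objective 58.
(a,b)=(6,1): 3·6+5·1=23≤26, 6·6+2·1=38≤41, objective 57.
(a,b)=(4,2): 3·4+5·2=22≤26, 6·4+2·2=28≤41, objective 50.
No feasible integer point exceeds 58.

58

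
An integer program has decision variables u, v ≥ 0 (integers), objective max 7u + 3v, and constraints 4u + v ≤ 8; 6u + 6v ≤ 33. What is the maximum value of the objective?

The continuous relaxation peaks at (0.833, 4.67) with value 19.83; rounding to a feasible lattice point costs some objective.
(u,v)=(1,4): 4·1+1·4=8≤8, 6·1+6·4=30≤33, objective 19.
(u,v)=(1,3): 4·1+1·3=7≤8, 6·1+6·3=24≤33, objective 16.
(u,v)=(0,5): 4·0+1·5=5≤8, 6·0+6·5=30≤33, objective 15.
No feasible integer point exceeds 19.

19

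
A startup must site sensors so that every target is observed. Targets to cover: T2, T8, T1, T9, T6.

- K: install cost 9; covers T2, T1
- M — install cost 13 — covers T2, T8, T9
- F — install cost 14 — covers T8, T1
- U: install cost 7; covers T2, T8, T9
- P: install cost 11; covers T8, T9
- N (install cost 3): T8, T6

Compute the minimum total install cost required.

This is a weighted set-cover instance.
Choose K, U, and N: together they cover T2, T8, T1, T9, T6 — every target.
Total install cost: 9 + 7 + 3 = 19.

19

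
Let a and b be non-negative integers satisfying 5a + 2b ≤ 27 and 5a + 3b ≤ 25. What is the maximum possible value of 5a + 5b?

(a,b)=(0,8) is feasible, giving 40.
(a,b)=(0,7) is feasible, giving 35.
The best lattice point is (0,8), giving 40.

40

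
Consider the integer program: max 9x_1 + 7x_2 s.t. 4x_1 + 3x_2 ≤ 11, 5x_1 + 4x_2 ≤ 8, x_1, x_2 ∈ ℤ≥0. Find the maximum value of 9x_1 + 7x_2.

14

Relaxing integrality, the LP optimum is 14.40 at (x_1,x_2) = (1.6, 0), which is not an integer point.
(x_1,x_2)=(0,2): 4·0+3·2=6≤11, 5·0+4·2=8≤8, objective 14.
(x_1,x_2)=(1,0): 4·1+3·0=4≤11, 5·1+4·0=5≤8, objective 9.
(x_1,x_2)=(0,1): 4·0+3·1=3≤11, 5·0+4·1=4≤8, objective 7.
Maximum is 14 at (x_1,x_2)=(0,2).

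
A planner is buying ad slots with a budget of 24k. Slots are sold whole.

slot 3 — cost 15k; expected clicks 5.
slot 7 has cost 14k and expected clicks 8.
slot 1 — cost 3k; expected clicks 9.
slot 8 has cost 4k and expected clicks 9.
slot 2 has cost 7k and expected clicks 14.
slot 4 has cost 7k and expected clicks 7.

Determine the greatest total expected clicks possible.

39

Take slot 1, slot 8, slot 2, and slot 4: cost 3 + 4 + 7 + 7 = 21 ≤ 24, expected clicks 9 + 9 + 14 + 7 = 39.
No other feasible combination does better.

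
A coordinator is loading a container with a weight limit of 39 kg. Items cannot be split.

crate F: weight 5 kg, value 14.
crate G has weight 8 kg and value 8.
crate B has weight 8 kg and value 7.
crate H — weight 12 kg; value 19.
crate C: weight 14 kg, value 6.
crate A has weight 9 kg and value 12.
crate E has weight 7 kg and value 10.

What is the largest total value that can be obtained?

55

crate F + crate G + crate H + crate A: weight 5 + 8 + 12 + 9 = 34 ≤ 39, value 14 + 8 + 19 + 12 = 53.
crate F + crate H + crate A + crate E: weight 5 + 12 + 9 + 7 = 33 ≤ 39, value 14 + 19 + 12 + 10 = 55.
crate F + crate B + crate H + crate A: weight 5 + 8 + 12 + 9 = 34 ≤ 39, value 14 + 7 + 19 + 12 = 52.
Best is crate F, crate H, crate A, and crate E with total value 55.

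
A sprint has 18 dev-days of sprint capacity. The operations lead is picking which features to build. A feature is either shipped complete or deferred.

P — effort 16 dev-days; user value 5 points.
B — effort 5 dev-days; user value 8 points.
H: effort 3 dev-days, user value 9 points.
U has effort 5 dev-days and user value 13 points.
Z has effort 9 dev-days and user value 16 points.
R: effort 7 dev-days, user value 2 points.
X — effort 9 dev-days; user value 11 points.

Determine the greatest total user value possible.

Allowing fractional choices, the relaxed optimum would be about 39.6, but features are indivisible.
H + U + X: effort 3 + 5 + 9 = 17 ≤ 18, user value 9 + 13 + 11 = 33.
H + U + Z: effort 3 + 5 + 9 = 17 ≤ 18, user value 9 + 13 + 16 = 38.
B + H + Z: effort 5 + 3 + 9 = 17 ≤ 18, user value 8 + 9 + 16 = 33.
Best is H, U, and Z with total user value 38.

38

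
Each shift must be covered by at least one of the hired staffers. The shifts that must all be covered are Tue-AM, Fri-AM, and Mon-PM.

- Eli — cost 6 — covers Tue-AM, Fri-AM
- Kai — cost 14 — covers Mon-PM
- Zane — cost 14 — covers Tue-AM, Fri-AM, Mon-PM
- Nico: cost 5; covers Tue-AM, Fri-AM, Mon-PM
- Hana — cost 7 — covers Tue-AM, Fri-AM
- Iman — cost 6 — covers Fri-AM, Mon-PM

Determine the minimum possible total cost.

5

Nico alone covers Tue-AM, Fri-AM, Mon-PM — every shift.
Total cost: 5.
No cover costs less than 5.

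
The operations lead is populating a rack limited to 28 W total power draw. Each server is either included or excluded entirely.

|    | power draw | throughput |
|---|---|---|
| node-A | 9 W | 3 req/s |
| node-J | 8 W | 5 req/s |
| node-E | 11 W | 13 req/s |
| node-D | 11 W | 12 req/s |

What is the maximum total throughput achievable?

Allowing fractional choices, the relaxed optimum would be about 28.8, but servers are indivisible.
node-A + node-J + node-E: power draw 9 + 8 + 11 = 28 ≤ 28, throughput 3 + 5 + 13 = 21.
node-A + node-J + node-D: power draw 9 + 8 + 11 = 28 ≤ 28, throughput 3 + 5 + 12 = 20.
node-E + node-D: power draw 11 + 11 = 22 ≤ 28, throughput 13 + 12 = 25.
Best is node-E and node-D with total throughput 25.

25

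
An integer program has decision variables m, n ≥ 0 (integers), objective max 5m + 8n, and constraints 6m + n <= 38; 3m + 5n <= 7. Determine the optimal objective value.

10

The continuous relaxation peaks at (2.33, 0) with value 11.67; rounding to a feasible lattice point costs some objective.
(m,n)=(2,0): 6·2+1·0=12≤38, 3·2+5·0=6≤7, objective 10.
(m,n)=(1,0): 6·1+1·0=6≤38, 3·1+5·0=3≤7, objective 5.
No feasible integer point exceeds 10.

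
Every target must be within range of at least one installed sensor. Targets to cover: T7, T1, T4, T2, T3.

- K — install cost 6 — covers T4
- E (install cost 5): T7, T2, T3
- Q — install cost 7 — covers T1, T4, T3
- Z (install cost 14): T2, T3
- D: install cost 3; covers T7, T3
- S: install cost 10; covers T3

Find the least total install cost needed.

The greedy cost-per-new-target heuristic would pick D, Q, and E for 15, but a cheaper cover exists.
Choose E and Q: together they cover T7, T1, T4, T2, T3 — every target.
Total install cost: 5 + 7 = 12.
No cover costs less than 12.

12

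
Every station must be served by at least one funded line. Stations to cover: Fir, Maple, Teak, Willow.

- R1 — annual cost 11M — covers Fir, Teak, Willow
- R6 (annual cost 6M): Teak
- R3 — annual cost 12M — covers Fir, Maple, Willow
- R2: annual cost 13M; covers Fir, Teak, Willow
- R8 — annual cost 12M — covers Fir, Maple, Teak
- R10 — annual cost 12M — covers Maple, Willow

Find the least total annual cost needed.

18

The greedy cost-per-new-station heuristic would pick R1 and R3 for 23, but a cheaper cover exists.
Choose R6 and R3: together they cover Fir, Maple, Teak, Willow — every station.
Total annual cost: 6 + 12 = 18.
No cover costs less than 18.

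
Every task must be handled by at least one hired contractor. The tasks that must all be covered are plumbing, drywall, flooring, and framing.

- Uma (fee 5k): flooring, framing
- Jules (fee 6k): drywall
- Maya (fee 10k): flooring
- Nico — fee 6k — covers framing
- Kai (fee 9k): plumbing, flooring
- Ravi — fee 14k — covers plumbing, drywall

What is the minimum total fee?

19

This is a weighted set-cover instance.
The greedy cost-per-new-task heuristic would pick Uma, Jules, and Kai for 20, but a cheaper cover exists.
Choose Uma and Ravi: together they cover plumbing, drywall, flooring, framing — every task.
Total fee: 5 + 14 = 19.
No cover costs less than 19.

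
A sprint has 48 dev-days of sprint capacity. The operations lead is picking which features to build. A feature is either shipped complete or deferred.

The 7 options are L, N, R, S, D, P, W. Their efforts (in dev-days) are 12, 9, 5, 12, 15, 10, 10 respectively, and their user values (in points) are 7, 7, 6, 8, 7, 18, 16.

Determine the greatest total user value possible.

Treat it as a binary knapsack problem.
Allowing fractional choices, the relaxed optimum would be about 56.2, but features are indivisible.
N + R + S + P + W: effort 9 + 5 + 12 + 10 + 10 = 46 ≤ 48, user value 7 + 6 + 8 + 18 + 16 = 55.
L + N + R + P + W: effort 12 + 9 + 5 + 10 + 10 = 46 ≤ 48, user value 7 + 7 + 6 + 18 + 16 = 54.
Best is N, R, S, P, and W with total user value 55.

55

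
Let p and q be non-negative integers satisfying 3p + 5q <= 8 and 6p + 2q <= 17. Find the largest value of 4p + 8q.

12

(p,q)=(1,1): 3·1+5·1=8≤8, 6·1+2·1=8≤17, objective 12.
(p,q)=(0,1): 3·0+5·1=5≤8, 6·0+2·1=2≤17, objective 8.
(p,q)=(2,0): 3·2+5·0=6≤8, 6·2+2·0=12≤17, objective 8.
(p,q)=(1,0): 3·1+5·0=3≤8, 6·1+2·0=6≤17, objective 4.
Maximum is 12 at (p,q)=(1,1).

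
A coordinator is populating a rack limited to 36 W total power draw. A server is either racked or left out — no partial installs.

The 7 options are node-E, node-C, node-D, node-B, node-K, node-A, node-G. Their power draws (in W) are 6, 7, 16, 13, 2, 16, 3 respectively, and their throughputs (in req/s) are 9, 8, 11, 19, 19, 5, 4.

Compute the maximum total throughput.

59

node-E + node-C + node-B + node-K: power draw 6 + 7 + 13 + 2 = 28 ≤ 36, throughput 9 + 8 + 19 + 19 = 55.
node-E + node-C + node-B + node-K + node-G: power draw 6 + 7 + 13 + 2 + 3 = 31 ≤ 36, throughput 9 + 8 + 19 + 19 + 4 = 59.
node-D + node-B + node-K + node-G: power draw 16 + 13 + 2 + 3 = 34 ≤ 36, throughput 11 + 19 + 19 + 4 = 53.
Best is node-E, node-C, node-B, node-K, and node-G with total throughput 59.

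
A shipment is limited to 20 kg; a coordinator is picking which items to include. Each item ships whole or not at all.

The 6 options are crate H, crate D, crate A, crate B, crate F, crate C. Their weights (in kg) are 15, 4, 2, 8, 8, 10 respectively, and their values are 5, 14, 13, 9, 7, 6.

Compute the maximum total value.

Take crate D, crate A, and crate B: weight 4 + 2 + 8 = 14 ≤ 20, value 14 + 13 + 9 = 36.
No other feasible combination does better.

36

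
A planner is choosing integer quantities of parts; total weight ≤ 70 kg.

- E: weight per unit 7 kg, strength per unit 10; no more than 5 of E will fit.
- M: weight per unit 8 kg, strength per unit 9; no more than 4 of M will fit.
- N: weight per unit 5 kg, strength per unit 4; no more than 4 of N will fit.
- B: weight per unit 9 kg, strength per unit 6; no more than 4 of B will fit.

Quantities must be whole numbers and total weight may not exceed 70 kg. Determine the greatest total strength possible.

86

This is a bounded integer knapsack.
5×E, 3×M, and 2×N: weight 69 ≤ 70, strength 5·10 + 3·9 + 2·4 = 85.
5×E and 4×M: weight 67 ≤ 70, strength 5·10 + 4·9 = 86.
Best is 86.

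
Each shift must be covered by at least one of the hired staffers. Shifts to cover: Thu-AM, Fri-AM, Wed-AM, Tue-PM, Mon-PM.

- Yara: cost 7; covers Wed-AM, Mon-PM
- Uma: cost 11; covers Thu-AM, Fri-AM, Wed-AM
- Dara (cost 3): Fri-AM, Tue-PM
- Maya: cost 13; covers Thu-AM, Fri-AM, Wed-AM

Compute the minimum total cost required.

21

Choose Yara, Uma, and Dara: together they cover Thu-AM, Fri-AM, Wed-AM, Tue-PM, Mon-PM — every shift.
Total cost: 7 + 11 + 3 = 21.
No cover costs less than 21.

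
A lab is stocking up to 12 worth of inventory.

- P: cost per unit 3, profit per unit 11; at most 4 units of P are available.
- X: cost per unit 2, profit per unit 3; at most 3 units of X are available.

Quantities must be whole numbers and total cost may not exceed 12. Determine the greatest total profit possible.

44

3×P and 1×X: cost 11 ≤ 12, profit 3·11 + 1·3 = 36.
4×P: cost 12 ≤ 12, profit 4·11 = 44.
Best is 44.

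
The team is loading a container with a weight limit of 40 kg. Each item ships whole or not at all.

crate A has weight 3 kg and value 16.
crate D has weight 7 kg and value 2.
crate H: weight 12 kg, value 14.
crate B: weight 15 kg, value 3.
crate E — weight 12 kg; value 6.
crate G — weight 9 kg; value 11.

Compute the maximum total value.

47

Allowing fractional choices, the relaxed optimum would be about 48.1, but items are indivisible.
crate A + crate D + crate H + crate G: weight 3 + 7 + 12 + 9 = 31 ≤ 40, value 16 + 2 + 14 + 11 = 43.
crate A + crate H + crate E + crate G: weight 3 + 12 + 12 + 9 = 36 ≤ 40, value 16 + 14 + 6 + 11 = 47.
crate A + crate H + crate B + crate G: weight 3 + 12 + 15 + 9 = 39 ≤ 40, value 16 + 14 + 3 + 11 = 44.
Best is crate A, crate H, crate E, and crate G with total value 47.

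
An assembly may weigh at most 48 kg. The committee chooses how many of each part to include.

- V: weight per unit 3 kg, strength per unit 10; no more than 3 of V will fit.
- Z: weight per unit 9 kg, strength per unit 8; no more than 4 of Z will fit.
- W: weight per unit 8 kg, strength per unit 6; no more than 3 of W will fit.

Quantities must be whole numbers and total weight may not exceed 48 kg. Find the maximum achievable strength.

3×V, 3×Z, and 1×W: weight 44 ≤ 48, strength 3·10 + 3·8 + 1·6 = 60.
3×V and 4×Z: weight 45 ≤ 48, strength 3·10 + 4·8 = 62.
Best is 62.

62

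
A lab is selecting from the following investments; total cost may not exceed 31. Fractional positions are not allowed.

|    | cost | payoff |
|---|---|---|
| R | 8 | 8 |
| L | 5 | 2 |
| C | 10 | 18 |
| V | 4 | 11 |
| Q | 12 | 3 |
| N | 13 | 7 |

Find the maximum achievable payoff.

This is an integer program with binary decision variables.
Take R, L, C, and V: cost 8 + 5 + 10 + 4 = 27 ≤ 31, payoff 8 + 2 + 18 + 11 = 39.
No other feasible combination does better.

39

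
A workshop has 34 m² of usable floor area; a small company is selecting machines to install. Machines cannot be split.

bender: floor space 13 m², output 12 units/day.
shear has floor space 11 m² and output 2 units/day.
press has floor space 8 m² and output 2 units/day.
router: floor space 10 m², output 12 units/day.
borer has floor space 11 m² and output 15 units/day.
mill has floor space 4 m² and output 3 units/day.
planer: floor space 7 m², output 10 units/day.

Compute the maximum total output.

40

Treat it as a binary knapsack problem.
Allowing fractional choices, the relaxed optimum would be about 42.5, but machines are indivisible.
bender + router + borer: floor space 13 + 10 + 11 = 34 ≤ 34, output 12 + 12 + 15 = 39.
router + borer + mill + planer: floor space 10 + 11 + 4 + 7 = 32 ≤ 34, output 12 + 15 + 3 + 10 = 40.
Best is router, borer, mill, and planer with total output 40.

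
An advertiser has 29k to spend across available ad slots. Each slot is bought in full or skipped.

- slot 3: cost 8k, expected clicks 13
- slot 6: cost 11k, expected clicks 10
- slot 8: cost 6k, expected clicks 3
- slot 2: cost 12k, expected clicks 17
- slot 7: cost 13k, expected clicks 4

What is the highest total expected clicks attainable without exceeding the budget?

33

Allowing fractional choices, the relaxed optimum would be about 38.2, but ad slots are indivisible.
slot 3 + slot 8 + slot 2: cost 8 + 6 + 12 = 26 ≤ 29, expected clicks 13 + 3 + 17 = 33.
slot 6 + slot 8 + slot 2: cost 11 + 6 + 12 = 29 ≤ 29, expected clicks 10 + 3 + 17 = 30.
slot 3 + slot 2: cost 8 + 12 = 20 ≤ 29, expected clicks 13 + 17 = 30.
Best is slot 3, slot 8, and slot 2 with total expected clicks 33.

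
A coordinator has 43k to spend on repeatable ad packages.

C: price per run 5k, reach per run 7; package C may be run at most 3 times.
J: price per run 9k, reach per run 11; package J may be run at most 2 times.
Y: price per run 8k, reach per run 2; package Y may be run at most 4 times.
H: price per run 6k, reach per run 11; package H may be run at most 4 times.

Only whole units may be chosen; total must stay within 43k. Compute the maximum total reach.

Take 2×C, 1×J, and 4×H: price 43 ≤ 43, reach 2·7 + 1·11 + 4·11 = 69.
H has the best ratio (11/6) and is taken to its limit of 4; remaining capacity is filled optimally with the others.

69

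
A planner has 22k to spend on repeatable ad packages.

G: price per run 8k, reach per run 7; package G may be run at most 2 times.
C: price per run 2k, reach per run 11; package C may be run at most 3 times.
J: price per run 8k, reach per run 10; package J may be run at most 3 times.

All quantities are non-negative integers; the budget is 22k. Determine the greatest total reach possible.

53

C has the best ratio (11/2); taking only C gives at most 3×11 = 33 (stopped by the supply cap of 3).
Mixing does better — 3×C and 2×J: price 22 ≤ 22, reach 3·11 + 2·10 = 53.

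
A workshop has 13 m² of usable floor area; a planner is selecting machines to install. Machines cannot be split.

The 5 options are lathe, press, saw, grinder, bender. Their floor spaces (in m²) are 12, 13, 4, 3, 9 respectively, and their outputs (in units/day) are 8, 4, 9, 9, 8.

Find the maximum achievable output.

Take saw and grinder: floor space 4 + 3 = 7 ≤ 13, output 9 + 9 = 18.
No other feasible combination does better.

18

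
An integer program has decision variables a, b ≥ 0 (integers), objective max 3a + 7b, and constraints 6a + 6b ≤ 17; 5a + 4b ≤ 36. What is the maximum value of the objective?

14

(a,b)=(0,2) is feasible, giving 14.
(a,b)=(1,1) is feasible, giving 10.
(a,b)=(0,1) is feasible, giving 7.
The best lattice point is (0,2), giving 14.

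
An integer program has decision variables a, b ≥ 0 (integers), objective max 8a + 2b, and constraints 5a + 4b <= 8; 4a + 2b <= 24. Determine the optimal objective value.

8

Relaxing integrality, the LP optimum is 12.80 at (a,b) = (1.6, 0), which is not an integer point.
(a,b)=(1,0) is feasible, giving 8.
(a,b)=(0,1) is feasible, giving 2.
(a,b)=(0,0) is feasible, giving 0.
No feasible integer point exceeds 8.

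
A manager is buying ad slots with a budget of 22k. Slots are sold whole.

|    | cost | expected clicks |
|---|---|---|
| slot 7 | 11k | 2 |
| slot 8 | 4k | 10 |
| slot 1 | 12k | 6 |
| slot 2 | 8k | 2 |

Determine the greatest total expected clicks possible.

16

slot 8 + slot 2: cost 4 + 8 = 12 ≤ 22, expected clicks 10 + 2 = 12.
slot 8 + slot 1: cost 4 + 12 = 16 ≤ 22, expected clicks 10 + 6 = 16.
slot 7 + slot 8: cost 11 + 4 = 15 ≤ 22, expected clicks 2 + 10 = 12.
Best is slot 8 and slot 1 with total expected clicks 16.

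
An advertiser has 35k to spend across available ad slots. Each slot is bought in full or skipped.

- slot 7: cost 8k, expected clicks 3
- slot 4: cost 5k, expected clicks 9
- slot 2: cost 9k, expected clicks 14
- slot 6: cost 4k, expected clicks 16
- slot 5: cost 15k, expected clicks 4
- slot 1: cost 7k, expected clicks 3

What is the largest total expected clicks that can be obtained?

45

Take slot 7, slot 4, slot 2, slot 6, and slot 1: cost 8 + 5 + 9 + 4 + 7 = 33 ≤ 35, expected clicks 3 + 9 + 14 + 16 + 3 = 45.
No other feasible combination does better.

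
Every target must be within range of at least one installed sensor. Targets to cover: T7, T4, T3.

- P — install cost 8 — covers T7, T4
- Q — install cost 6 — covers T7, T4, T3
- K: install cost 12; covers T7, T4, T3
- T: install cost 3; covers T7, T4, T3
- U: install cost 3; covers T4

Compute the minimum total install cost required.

T alone covers T7, T4, T3 — every target.
Total install cost: 3.
No cover costs less than 3.

3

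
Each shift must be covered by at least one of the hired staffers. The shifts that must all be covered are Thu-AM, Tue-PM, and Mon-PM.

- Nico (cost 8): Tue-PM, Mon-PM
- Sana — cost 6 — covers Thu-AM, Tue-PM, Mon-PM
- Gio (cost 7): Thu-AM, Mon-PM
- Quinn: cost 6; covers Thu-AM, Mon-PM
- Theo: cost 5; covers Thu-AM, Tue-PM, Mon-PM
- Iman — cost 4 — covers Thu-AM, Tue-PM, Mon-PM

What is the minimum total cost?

4

Iman alone covers Thu-AM, Tue-PM, Mon-PM — every shift.
Total cost: 4.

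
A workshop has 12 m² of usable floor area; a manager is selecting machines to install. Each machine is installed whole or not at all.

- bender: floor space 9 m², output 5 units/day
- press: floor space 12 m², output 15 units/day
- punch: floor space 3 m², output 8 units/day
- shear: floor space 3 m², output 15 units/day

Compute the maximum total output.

Take punch and shear: floor space 3 + 3 = 6 ≤ 12, output 8 + 15 = 23.
No other feasible combination does better.

23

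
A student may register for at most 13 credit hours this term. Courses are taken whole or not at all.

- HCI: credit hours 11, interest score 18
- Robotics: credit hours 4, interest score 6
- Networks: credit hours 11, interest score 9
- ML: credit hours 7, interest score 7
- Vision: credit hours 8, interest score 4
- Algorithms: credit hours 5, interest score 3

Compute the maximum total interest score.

18

Treat it as a binary knapsack problem.
Robotics + ML: credit hours 4 + 7 = 11 ≤ 13, interest score 6 + 7 = 13.
HCI: credit hours 11 ≤ 13, interest score 18.
Robotics + Vision: credit hours 4 + 8 = 12 ≤ 13, interest score 6 + 4 = 10.
Best is HCI with total interest score 18.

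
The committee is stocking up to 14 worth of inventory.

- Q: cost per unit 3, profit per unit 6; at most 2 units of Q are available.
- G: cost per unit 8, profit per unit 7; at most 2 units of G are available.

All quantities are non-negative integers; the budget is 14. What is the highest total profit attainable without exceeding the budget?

19

1×Q and 1×G: cost 11 ≤ 14, profit 1·6 + 1·7 = 13.
2×Q and 1×G: cost 14 ≤ 14, profit 2·6 + 1·7 = 19.
Best is 19.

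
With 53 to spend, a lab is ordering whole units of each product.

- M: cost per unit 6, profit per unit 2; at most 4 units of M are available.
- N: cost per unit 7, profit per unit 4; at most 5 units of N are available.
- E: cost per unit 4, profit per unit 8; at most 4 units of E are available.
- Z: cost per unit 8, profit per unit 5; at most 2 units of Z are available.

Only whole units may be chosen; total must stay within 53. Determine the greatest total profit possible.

54

E has the best ratio (8/4); taking only E gives at most 4×8 = 32 (stopped by the supply cap of 4).
Mixing does better — 3×N, 4×E, and 2×Z: cost 53 ≤ 53, profit 3·4 + 4·8 + 2·5 = 54.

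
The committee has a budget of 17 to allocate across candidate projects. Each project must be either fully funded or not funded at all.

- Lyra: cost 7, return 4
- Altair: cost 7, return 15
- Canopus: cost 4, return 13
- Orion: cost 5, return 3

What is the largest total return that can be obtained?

31

Lyra + Canopus + Orion: cost 7 + 4 + 5 = 16 ≤ 17, return 4 + 13 + 3 = 20.
Altair + Canopus + Orion: cost 7 + 4 + 5 = 16 ≤ 17, return 15 + 13 + 3 = 31.
Altair + Canopus: cost 7 + 4 = 11 ≤ 17, return 15 + 13 = 28.
Best is Altair, Canopus, and Orion with total return 31.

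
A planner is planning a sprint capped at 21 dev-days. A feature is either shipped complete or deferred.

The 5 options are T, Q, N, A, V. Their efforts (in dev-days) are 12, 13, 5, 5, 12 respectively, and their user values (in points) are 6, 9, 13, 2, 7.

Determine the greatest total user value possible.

Q + N: effort 13 + 5 = 18 ≤ 21, user value 9 + 13 = 22.
N + V: effort 5 + 12 = 17 ≤ 21, user value 13 + 7 = 20.
Best is Q and N with total user value 22.

22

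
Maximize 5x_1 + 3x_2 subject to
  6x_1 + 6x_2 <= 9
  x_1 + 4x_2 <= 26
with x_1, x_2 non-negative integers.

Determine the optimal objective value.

5

Relaxing integrality, the LP optimum is 7.50 at (x_1,x_2) = (1.5, 0), which is not an integer point.
(x_1,x_2)=(1,0) is feasible, giving 5.
(x_1,x_2)=(0,1) is feasible, giving 3.
No feasible integer point exceeds 5.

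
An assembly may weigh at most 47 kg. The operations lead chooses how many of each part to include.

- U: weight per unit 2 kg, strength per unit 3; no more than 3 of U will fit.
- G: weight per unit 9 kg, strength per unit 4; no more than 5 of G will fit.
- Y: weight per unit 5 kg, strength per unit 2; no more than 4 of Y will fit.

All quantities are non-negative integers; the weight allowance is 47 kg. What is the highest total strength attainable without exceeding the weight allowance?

27

3×U, 4×G, and 1×Y: weight 47 ≤ 47, strength 3·3 + 4·4 + 1·2 = 27.
3×U, 2×G, and 4×Y: weight 44 ≤ 47, strength 3·3 + 2·4 + 4·2 = 25.
Best is 27.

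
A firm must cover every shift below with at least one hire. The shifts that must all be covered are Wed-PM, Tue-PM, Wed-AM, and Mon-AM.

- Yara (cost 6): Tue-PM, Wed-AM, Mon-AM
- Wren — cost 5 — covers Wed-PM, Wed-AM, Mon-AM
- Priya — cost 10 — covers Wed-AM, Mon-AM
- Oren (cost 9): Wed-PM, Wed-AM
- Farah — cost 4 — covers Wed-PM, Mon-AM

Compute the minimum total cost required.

10

This is a weighted set-cover instance.
The greedy cost-per-new-shift heuristic would pick Wren and Yara for 11, but a cheaper cover exists.
Choose Yara and Farah: together they cover Wed-PM, Tue-PM, Wed-AM, Mon-AM — every shift.
Total cost: 6 + 4 = 10.
No cover costs less than 10.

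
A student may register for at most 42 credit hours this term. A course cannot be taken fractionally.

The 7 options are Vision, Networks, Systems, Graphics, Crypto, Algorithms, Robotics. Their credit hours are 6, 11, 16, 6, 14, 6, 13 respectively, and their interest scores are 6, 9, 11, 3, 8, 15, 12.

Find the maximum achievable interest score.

Allowing fractional choices, the relaxed optimum would be about 46.1, but courses are indivisible.
Vision + Systems + Algorithms + Robotics: credit hours 6 + 16 + 6 + 13 = 41 ≤ 42, interest score 6 + 11 + 15 + 12 = 44.
Vision + Networks + Graphics + Algorithms + Robotics: credit hours 6 + 11 + 6 + 6 + 13 = 42 ≤ 42, interest score 6 + 9 + 3 + 15 + 12 = 45.
Best is Vision, Networks, Graphics, Algorithms, and Robotics with total interest score 45.

45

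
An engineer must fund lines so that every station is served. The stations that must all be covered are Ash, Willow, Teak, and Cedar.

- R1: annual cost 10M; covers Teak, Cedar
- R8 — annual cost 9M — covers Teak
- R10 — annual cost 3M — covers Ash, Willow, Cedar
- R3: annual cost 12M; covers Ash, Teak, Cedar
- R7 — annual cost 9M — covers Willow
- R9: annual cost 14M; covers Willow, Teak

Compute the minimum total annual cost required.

Choose R8 and R10: together they cover Ash, Willow, Teak, Cedar — every station.
Total annual cost: 9 + 3 = 12.

12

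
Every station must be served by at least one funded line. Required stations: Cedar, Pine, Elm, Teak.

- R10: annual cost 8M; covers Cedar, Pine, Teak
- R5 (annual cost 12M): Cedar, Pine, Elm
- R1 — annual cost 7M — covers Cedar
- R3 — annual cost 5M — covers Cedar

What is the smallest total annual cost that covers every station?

20

Choose R10 and R5: together they cover Cedar, Pine, Elm, Teak — every station.
Total annual cost: 8 + 12 = 20.
No cover costs less than 20.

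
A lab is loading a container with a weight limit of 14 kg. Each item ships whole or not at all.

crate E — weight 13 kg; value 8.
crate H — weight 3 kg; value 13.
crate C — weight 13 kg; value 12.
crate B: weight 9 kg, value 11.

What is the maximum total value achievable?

24

Allowing fractional choices, the relaxed optimum would be about 25.8, but items are indivisible.
crate H + crate B: weight 3 + 9 = 12 ≤ 14, value 13 + 11 = 24.
crate H: weight 3 ≤ 14, value 13.
crate C: weight 13 ≤ 14, value 12.
Best is crate H and crate B with total value 24.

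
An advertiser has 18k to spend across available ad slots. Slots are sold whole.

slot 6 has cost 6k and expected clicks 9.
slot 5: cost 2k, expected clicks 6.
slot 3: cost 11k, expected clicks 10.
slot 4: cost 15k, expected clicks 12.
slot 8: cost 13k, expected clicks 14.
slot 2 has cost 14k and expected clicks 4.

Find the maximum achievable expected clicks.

20

Take slot 5 and slot 8: cost 2 + 13 = 15 ≤ 18, expected clicks 6 + 14 = 20.
No other feasible combination does better.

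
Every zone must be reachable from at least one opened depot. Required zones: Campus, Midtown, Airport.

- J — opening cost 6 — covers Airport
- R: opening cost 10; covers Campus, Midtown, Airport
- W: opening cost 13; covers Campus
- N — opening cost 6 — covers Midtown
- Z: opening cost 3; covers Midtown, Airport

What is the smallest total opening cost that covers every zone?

10

This is a weighted set-cover instance.
The greedy cost-per-new-zone heuristic would pick Z and R for 13, but a cheaper cover exists.
R alone covers Campus, Midtown, Airport — every zone.
Total opening cost: 10.
No cover costs less than 10.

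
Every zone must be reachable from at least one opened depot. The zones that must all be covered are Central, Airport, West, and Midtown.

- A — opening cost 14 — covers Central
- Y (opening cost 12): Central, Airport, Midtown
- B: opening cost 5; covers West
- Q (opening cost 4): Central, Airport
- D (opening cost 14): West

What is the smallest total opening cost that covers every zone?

17

The greedy cost-per-new-zone heuristic would pick Q, B, and Y for 21, but a cheaper cover exists.
Choose Y and B: together they cover Central, Airport, West, Midtown — every zone.
Total opening cost: 12 + 5 = 17.
No cover costs less than 17.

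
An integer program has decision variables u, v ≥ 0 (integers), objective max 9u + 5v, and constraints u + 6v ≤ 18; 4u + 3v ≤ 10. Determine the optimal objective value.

(u,v)=(1,2) is feasible, giving 19.
(u,v)=(2,0) is feasible, giving 18.
(u,v)=(0,3) is feasible, giving 15.
Maximum is 19 at (u,v)=(1,2).

19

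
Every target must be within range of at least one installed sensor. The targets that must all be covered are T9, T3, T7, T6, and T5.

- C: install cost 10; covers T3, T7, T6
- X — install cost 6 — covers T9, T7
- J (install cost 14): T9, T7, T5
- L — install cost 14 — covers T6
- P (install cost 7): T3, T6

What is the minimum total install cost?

21

The greedy cost-per-new-target heuristic would pick X, P, and J for 27, but a cheaper cover exists.
Choose J and P: together they cover T9, T3, T7, T6, T5 — every target.
Total install cost: 14 + 7 = 21.
No cover costs less than 21.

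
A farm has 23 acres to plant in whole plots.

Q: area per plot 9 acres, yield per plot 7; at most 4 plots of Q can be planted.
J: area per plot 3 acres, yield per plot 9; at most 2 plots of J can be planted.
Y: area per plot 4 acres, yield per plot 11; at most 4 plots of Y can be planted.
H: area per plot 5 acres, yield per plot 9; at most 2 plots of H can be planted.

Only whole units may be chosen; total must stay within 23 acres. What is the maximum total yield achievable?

62

2×J, 3×Y, and 1×H: area 23 ≤ 23, yield 2·9 + 3·11 + 1·9 = 60.
2×J and 4×Y: area 22 ≤ 23, yield 2·9 + 4·11 = 62.
Best is 62.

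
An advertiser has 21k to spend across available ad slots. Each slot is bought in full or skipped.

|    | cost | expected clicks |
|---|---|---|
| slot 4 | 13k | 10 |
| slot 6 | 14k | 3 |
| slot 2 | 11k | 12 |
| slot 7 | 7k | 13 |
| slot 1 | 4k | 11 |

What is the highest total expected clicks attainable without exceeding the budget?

25

Treat it as a binary knapsack problem.
Take slot 2 and slot 7: cost 11 + 7 = 18 ≤ 21, expected clicks 12 + 13 = 25.
No other feasible combination does better.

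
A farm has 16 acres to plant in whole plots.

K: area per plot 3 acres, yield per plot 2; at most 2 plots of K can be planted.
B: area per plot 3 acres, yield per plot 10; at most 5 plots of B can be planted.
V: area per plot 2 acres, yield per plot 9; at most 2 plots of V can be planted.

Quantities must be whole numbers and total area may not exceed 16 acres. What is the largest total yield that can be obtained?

V has the best ratio (9/2); taking only V gives at most 2×9 = 18 (stopped by the supply cap of 2).
Mixing does better — 4×B and 2×V: area 16 ≤ 16, yield 4·10 + 2·9 = 58.

58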